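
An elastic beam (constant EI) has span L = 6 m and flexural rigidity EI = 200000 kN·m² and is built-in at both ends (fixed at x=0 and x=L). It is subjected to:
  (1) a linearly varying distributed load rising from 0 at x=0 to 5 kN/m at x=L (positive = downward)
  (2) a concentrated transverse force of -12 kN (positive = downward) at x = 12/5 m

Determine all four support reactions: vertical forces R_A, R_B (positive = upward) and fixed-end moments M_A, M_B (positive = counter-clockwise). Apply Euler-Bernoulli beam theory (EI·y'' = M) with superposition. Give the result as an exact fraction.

Load 1 — triangular load w₀=5 kN/m (0→w₀ over full span):
  R_A = 3w₀L/20 = 3·5·6/20 = 9/2 kN
  M_A = w₀L²/30 = 5·6²/30 = 6 kN·m
  R_B = 7w₀L/20 = 7·5·6/20 = 21/2 kN
  M_B = -w₀L²/20 = -5·6²/20 = -9 kN·m
Load 2 — point force P=-12 kN at a=12/5 m (b=L-a=18/5):
  R_A = Pb²(3a+b)/L³ = (-12)·(18/5)²·(3·(12/5)+(18/5))/6³ = -972/125 kN
  M_A = Pab²/L² = (-12)·(12/5)·(18/5)²/6² = -1296/125 kN·m
  R_B = Pa²(a+3b)/L³ = (-12)·(12/5)²·((12/5)+3·(18/5))/6³ = -528/125 kN
  M_B = -Pa²b/L² = -(-12)·(12/5)²·(18/5)/6² = 864/125 kN·m
Superposition: R_A = -819/250 kN, M_A = -546/125 kN·m, R_B = 1569/250 kN, M_B = -261/125 kN·m

R_A = -819/250 kN, M_A = -546/125 kN·m, R_B = 1569/250 kN, M_B = -261/125 kN·m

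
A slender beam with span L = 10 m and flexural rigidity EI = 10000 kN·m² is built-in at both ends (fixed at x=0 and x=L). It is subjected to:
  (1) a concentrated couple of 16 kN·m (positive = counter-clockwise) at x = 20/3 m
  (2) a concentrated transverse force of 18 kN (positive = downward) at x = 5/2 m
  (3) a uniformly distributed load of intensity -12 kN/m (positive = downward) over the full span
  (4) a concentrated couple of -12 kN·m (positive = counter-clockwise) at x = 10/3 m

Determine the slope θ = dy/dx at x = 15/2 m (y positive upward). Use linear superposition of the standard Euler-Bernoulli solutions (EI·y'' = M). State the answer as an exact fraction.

θ(15/2) = -5359/768000 rad

Load 1 — applied couple M₀=16 kN·m at a=20/3 m (b=L-a=10/3):
  θ_1 = (R_Ax²/2 - M_Ax - M₀(x-a))/EI  [x>a] with R_A=32/15, M_A=16/3 = ((32/15)·(15/2)²/2 - (16/3)·(15/2) - 16·((15/2)-(20/3)))/10000 = 1/1500 rad
Load 2 — point force P=18 kN at a=5/2 m (b=L-a=15/2):
  θ_2 = Pa²(L-x)(2bL-(3b+a)(L-x))/(2L³EI)  [x>a] = 18·(5/2)²·(10-(15/2))·(2·(15/2)·10-(3·(15/2)+(5/2))·(10-(15/2)))/(2·10³·10000) = 63/51200 rad
Load 3 — uniform load w=-12 kN/m over full span:
  θ_3 = -wx(L-x)(L-2x)/(12EI) = -(-12)·(15/2)·(10-(15/2))·(10-2·(15/2))/(12·10000) = -3/320 rad
Load 4 — applied couple M₀=-12 kN·m at a=10/3 m (b=L-a=20/3):
  θ_4 = (R_Ax²/2 - M_Ax - M₀(x-a))/EI  [x>a] with R_A=-8/5, M_A=0 = ((-8/5)·(15/2)²/2 - 0·(15/2) - (-12)·((15/2)-(10/3)))/10000 = 1/2000 rad
Superposition: θ = Σ θ_i = -5359/768000 rad ≈ -0.006978 rad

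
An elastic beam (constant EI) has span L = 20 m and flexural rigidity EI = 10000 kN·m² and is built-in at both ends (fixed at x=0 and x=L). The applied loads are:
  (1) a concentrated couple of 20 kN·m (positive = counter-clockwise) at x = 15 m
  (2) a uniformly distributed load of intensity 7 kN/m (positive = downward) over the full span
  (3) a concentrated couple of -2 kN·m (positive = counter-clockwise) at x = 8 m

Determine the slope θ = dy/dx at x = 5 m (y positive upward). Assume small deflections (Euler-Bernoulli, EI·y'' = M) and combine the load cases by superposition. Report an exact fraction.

θ(5) = -36423/800000 rad

Load 1 — applied couple M₀=20 kN·m at a=15 m (b=L-a=5):
  θ_1 = (R_Ax²/2 - M_Ax)/EI  [x≤a] with R_A=9/8, M_A=25/4 = ((9/8)·5²/2 - (25/4)·5)/10000 = -11/6400 rad
Load 2 — uniform load w=7 kN/m over full span:
  θ_2 = -wx(L-x)(L-2x)/(12EI) = -7·5·(20-5)·(20-2·5)/(12·10000) = -7/160 rad
Load 3 — applied couple M₀=-2 kN·m at a=8 m (b=L-a=12):
  θ_3 = (R_Ax²/2 - M_Ax)/EI  [x≤a] with R_A=-18/125, M_A=-6/25 = ((-18/125)·5²/2 - (-6/25)·5)/10000 = -3/50000 rad
Superposition: θ = Σ θ_i = -36423/800000 rad ≈ -0.045529 rad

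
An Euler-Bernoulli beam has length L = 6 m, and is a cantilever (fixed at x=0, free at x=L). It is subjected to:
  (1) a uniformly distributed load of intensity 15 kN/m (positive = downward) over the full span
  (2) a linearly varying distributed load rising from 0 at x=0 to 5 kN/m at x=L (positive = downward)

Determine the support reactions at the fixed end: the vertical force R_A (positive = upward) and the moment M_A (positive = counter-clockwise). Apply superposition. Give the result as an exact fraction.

R_A = 105 kN, M_A = 330 kN·m

Load 1 — uniform load w=15 kN/m over full span:
  R_A = wL = 15·6 = 90 kN
  M_A = wL²/2 = 15·6²/2 = 270 kN·m
Load 2 — triangular load w₀=5 kN/m (0→w₀ over full span):
  R_A = w₀L/2 = 5·6/2 = 15 kN
  M_A = w₀L²/3 = 5·6²/3 = 60 kN·m
Superposition: R_A = 105 kN, M_A = 330 kN·m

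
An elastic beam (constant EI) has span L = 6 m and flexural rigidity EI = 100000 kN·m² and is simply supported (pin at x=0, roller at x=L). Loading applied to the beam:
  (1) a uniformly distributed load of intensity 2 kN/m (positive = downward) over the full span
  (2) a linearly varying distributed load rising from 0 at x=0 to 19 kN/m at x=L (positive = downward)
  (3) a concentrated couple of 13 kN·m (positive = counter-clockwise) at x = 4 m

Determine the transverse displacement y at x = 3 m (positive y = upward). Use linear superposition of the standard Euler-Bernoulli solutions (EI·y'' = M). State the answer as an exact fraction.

Load 1 — uniform load w=2 kN/m over full span:
  y_1 = -wx(L³-2Lx²+x³)/(24EI) = -2·3·(6³-2·6·3²+3³)/(24·100000) = -27/80000 m
Load 2 — triangular load w₀=19 kN/m (0→w₀ over full span):
  y_2 = -w₀x(7L⁴-10L²x²+3x⁴)/(360LEI) = -19·3·(7·6⁴-10·6²·3²+3·3⁴)/(360·6·100000) = -513/320000 m
Load 3 — applied couple M₀=13 kN·m at a=4 m (b=L-a=2):
  y_3 = (M₀x³/(6L)+C₁x)/EI  [x≤a] with C₁=M₀(3b²-L²)/(6L)=-26/3 = (13·3³/(6·6)+(-26/3)·3)/100000 = -13/80000 m
Superposition: y = Σ y_i = -673/320000 m ≈ -0.002103 m

y(3) = -673/320000 m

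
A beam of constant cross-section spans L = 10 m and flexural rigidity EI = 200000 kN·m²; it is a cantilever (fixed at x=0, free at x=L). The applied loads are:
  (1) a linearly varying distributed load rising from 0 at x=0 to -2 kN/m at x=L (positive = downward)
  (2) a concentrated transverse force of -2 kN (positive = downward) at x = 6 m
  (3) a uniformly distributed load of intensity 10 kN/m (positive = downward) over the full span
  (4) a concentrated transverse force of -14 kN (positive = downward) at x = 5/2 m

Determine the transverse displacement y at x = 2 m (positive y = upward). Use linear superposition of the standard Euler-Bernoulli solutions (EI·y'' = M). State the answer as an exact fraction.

y(2) = -25523/7500000 m

Load 1 — triangular load w₀=-2 kN/m (0→w₀ over full span):
  y_1 = (w₀Lx³/12-w₀L²x²/6-w₀x⁵/(120L))/EI = ((-2)·10·2³/12-(-2)·10²·2²/6-(-2)·2⁵/(120·10))/200000 = 2251/3750000 m
Load 2 — point force P=-2 kN at a=6 m (b=L-a=4):
  y_2 = -Px²(3a-x)/(6EI)  [x≤a] = -(-2)·2²·(3·6-2)/(6·200000) = 1/9375 m
Load 3 — uniform load w=10 kN/m over full span:
  y_3 = -wx²(x²-4Lx+6L²)/(24EI) = -10·2²·(2²-4·10·2+6·10²)/(24·200000) = -131/30000 m
Load 4 — point force P=-14 kN at a=5/2 m (b=L-a=15/2):
  y_4 = -Px²(3a-x)/(6EI)  [x≤a] = -(-14)·2²·(3·(5/2)-2)/(6·200000) = 77/300000 m
Superposition: y = Σ y_i = -25523/7500000 m ≈ -0.003403 m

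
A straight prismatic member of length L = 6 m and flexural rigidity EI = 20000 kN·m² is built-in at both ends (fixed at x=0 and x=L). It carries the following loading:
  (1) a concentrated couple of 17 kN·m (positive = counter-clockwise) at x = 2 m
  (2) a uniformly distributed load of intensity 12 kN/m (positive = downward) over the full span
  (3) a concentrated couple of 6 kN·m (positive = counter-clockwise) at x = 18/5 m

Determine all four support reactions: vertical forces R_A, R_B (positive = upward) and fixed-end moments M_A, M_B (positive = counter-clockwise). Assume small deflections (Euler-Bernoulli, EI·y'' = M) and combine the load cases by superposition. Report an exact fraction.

R_A = 9274/225 kN, M_A = 948/25 kN·m, R_B = 6926/225 kN, M_B = -2221/75 kN·m

Load 1 — applied couple M₀=17 kN·m at a=2 m (b=L-a=4):
  R_A = 6M₀ab/L³ = 6·17·2·4/6³ = 34/9 kN
  M_A = M₀b(2a-b)/L² = 17·4·(2·2-4)/6² = 0 kN·m
  R_B = -6M₀ab/L³ = -6·17·2·4/6³ = -34/9 kN
  M_B = M₀a(2b-a)/L² = 17·2·(2·4-2)/6² = 17/3 kN·m
Load 2 — uniform load w=12 kN/m over full span:
  R_A = wL/2 = 12·6/2 = 36 kN
  M_A = wL²/12 = 12·6²/12 = 36 kN·m
  R_B = wL/2 = 12·6/2 = 36 kN
  M_B = -wL²/12 = -12·6²/12 = -36 kN·m
Load 3 — applied couple M₀=6 kN·m at a=18/5 m (b=L-a=12/5):
  R_A = 6M₀ab/L³ = 6·6·(18/5)·(12/5)/6³ = 36/25 kN
  M_A = M₀b(2a-b)/L² = 6·(12/5)·(2·(18/5)-(12/5))/6² = 48/25 kN·m
  R_B = -6M₀ab/L³ = -6·6·(18/5)·(12/5)/6³ = -36/25 kN
  M_B = M₀a(2b-a)/L² = 6·(18/5)·(2·(12/5)-(18/5))/6² = 18/25 kN·m
Superposition: R_A = 9274/225 kN, M_A = 948/25 kN·m, R_B = 6926/225 kN, M_B = -2221/75 kN·m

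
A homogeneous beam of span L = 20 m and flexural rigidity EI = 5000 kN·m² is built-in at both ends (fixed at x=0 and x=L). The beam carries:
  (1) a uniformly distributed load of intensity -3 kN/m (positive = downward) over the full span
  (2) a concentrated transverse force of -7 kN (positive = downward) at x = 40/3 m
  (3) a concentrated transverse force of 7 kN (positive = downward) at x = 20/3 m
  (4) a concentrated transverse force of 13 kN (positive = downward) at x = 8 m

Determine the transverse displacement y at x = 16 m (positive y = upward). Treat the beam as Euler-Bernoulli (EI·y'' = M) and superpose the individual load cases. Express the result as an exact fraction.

Load 1 — uniform load w=-3 kN/m over full span:
  y_1 = -wx²(L-x)²/(24EI) = -(-3)·16²·(20-16)²/(24·5000) = 64/625 m
Load 2 — point force P=-7 kN at a=40/3 m (b=L-a=20/3):
  y_2 = -Pa²(L-x)²(3bL-(3b+a)(L-x))/(6L³EI)  [x>a] = -(-7)·(40/3)²·(20-16)²·(3·(20/3)·20-(3·(20/3)+(40/3))·(20-16))/(6·20³·5000) = 224/10125 m
Load 3 — point force P=7 kN at a=20/3 m (b=L-a=40/3):
  y_3 = -Pa²(L-x)²(3bL-(3b+a)(L-x))/(6L³EI)  [x>a] = -7·(20/3)²·(20-16)²·(3·(40/3)·20-(3·(40/3)+(20/3))·(20-16))/(6·20³·5000) = -644/50625 m
Load 4 — point force P=13 kN at a=8 m (b=L-a=12):
  y_4 = -Pa²(L-x)²(3bL-(3b+a)(L-x))/(6L³EI)  [x>a] = -13·8²·(20-16)²·(3·12·20-(3·12+8)·(20-16))/(6·20³·5000) = -7072/234375 m
Superposition: y = Σ y_i = 516556/6328125 m ≈ 0.081629 m

y(16) = 516556/6328125 m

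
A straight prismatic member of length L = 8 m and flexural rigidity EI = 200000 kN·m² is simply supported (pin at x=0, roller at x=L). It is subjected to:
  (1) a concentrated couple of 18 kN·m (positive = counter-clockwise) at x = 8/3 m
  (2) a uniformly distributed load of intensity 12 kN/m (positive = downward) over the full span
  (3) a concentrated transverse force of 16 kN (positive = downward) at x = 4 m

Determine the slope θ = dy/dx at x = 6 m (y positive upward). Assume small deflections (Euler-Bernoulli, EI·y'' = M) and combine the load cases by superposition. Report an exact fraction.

Load 1 — applied couple M₀=18 kN·m at a=8/3 m (b=L-a=16/3):
  θ_1 = (M₀x²/(2L)-M₀(x-a)+C₁)/EI  [x>a] with C₁=M₀(3b²-L²)/(6L)=8 = (18·6²/(2·8)-18·(6-(8/3))+8)/200000 = -23/400000 rad
Load 2 — uniform load w=12 kN/m over full span:
  θ_2 = -w(L³-6Lx²+4x³)/(24EI) = -12·(8³-6·8·6²+4·6³)/(24·200000) = 11/12500 rad
Load 3 — point force P=16 kN at a=4 m (b=L-a=4):
  θ_3 = -Pa(2L²-6Lx+3x²+a²)/(6LEI)  [x>a] = -16·4·(2·8²-6·8·6+3·6²+4²)/(6·8·200000) = 3/12500 rad
Superposition: θ = Σ θ_i = 17/16000 rad ≈ 0.001063 rad

θ(6) = 17/16000 rad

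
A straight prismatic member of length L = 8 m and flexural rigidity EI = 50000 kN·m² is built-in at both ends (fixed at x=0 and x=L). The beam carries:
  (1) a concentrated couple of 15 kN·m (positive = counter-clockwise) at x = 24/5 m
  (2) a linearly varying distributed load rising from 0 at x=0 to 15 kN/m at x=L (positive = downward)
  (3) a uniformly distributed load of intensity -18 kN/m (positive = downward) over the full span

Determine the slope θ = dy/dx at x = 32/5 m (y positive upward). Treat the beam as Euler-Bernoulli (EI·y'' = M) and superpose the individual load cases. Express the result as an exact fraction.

θ(32/5) = -631/781250 rad

Load 1 — applied couple M₀=15 kN·m at a=24/5 m (b=L-a=16/5):
  θ_1 = (R_Ax²/2 - M_Ax - M₀(x-a))/EI  [x>a] with R_A=27/10, M_A=24/5 = ((27/10)·(32/5)²/2 - (24/5)·(32/5) - 15·((32/5)-(24/5)))/50000 = 9/781250 rad
Load 2 — triangular load w₀=15 kN/m (0→w₀ over full span):
  θ_2 = -w₀(2x(L-x)(L-2x)(x+2L)+x²(L-x)²)/(120LEI) = -15·(2·(32/5)·(8-(32/5))·(8-2·(32/5))·((32/5)+2·8)+(32/5)²·(8-(32/5))²)/(120·8·50000) = 256/390625 rad
Load 3 — uniform load w=-18 kN/m over full span:
  θ_3 = -wx(L-x)(L-2x)/(12EI) = -(-18)·(32/5)·(8-(32/5))·(8-2·(32/5))/(12·50000) = -576/390625 rad
Superposition: θ = Σ θ_i = -631/781250 rad ≈ -0.000808 rad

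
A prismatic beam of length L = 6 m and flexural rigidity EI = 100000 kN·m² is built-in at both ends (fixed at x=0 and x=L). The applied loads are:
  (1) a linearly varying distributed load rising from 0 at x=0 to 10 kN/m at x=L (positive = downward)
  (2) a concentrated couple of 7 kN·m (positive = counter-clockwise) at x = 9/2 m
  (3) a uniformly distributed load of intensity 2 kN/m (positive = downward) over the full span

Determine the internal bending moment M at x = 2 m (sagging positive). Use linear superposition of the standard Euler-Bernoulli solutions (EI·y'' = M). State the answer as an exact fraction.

Load 1 — triangular load w₀=10 kN/m (0→w₀ over full span):
  M_1 = 3w₀Lx/20 - w₀L²/30 - w₀x³/(6L) = 3·10·6·2/20 - 10·6²/30 - 10·2³/(6·6) = 34/9 kN·m
Load 2 — applied couple M₀=7 kN·m at a=9/2 m (b=L-a=3/2):
  M_2 = R_Ax - M_A  [x≤a] with R_A=21/16, M_A=35/16 = (21/16)·2 - (35/16) = 7/16 kN·m
Load 3 — uniform load w=2 kN/m over full span:
  M_3 = wLx/2 - wL²/12 - wx²/2 = 2·6·2/2 - 2·6²/12 - 2·2²/2 = 2 kN·m
Superposition: M = Σ M_i = 895/144 kN·m ≈ 6.215278 kN·m

M(2) = 895/144 kN·m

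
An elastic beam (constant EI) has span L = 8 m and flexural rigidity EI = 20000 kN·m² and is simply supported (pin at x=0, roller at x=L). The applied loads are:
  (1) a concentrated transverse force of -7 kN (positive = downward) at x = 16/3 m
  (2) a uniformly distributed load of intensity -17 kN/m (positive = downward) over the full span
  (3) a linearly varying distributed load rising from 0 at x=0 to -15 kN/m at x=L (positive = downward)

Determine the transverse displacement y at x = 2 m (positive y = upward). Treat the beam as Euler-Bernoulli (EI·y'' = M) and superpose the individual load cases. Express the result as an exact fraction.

Load 1 — point force P=-7 kN at a=16/3 m (b=L-a=8/3):
  y_1 = -Pbx(L²-b²-x²)/(6LEI)  [x≤a] = -(-7)·(8/3)·2·(8²-(8/3)²-2²)/(6·8·20000) = 833/405000 m
Load 2 — uniform load w=-17 kN/m over full span:
  y_2 = -wx(L³-2Lx²+x³)/(24EI) = -(-17)·2·(8³-2·8·2²+2³)/(24·20000) = 323/10000 m
Load 3 — triangular load w₀=-15 kN/m (0→w₀ over full span):
  y_3 = -w₀x(7L⁴-10L²x²+3x⁴)/(360LEI) = -(-15)·2·(7·8⁴-10·8²·2²+3·2⁴)/(360·8·20000) = 109/8000 m
Superposition: y = Σ y_i = 155461/3240000 m ≈ 0.047982 m

y(2) = 155461/3240000 m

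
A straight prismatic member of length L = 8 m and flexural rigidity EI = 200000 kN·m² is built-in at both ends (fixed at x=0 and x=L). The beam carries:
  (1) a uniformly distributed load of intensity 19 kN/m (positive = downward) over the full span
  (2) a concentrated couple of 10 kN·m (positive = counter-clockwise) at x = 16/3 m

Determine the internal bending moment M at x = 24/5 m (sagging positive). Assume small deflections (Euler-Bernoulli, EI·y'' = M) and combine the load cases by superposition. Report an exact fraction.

M(24/5) = 3694/75 kN·m

Load 1 — uniform load w=19 kN/m over full span:
  M_1 = wLx/2 - wL²/12 - wx²/2 = 19·8·(24/5)/2 - 19·8²/12 - 19·(24/5)²/2 = 3344/75 kN·m
Load 2 — applied couple M₀=10 kN·m at a=16/3 m (b=L-a=8/3):
  M_2 = R_Ax - M_A  [x≤a] with R_A=5/3, M_A=10/3 = (5/3)·(24/5) - (10/3) = 14/3 kN·m
Superposition: M = Σ M_i = 3694/75 kN·m ≈ 49.253333 kN·m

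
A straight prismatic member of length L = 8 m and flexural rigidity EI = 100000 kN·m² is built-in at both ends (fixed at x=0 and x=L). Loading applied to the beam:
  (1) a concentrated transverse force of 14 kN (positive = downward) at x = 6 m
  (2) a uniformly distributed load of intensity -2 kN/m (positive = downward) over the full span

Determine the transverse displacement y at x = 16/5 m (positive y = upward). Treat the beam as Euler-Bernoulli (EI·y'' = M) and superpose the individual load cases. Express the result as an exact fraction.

y(16/5) = 277/5859375 m

Load 1 — point force P=14 kN at a=6 m (b=L-a=2):
  y_1 = -Pb²x²(3aL-(3a+b)x)/(6L³EI)  [x≤a] = -14·2²·(16/5)²·(3·6·8-(3·6+2)·(16/5))/(6·8³·100000) = -7/46875 m
Load 2 — uniform load w=-2 kN/m over full span:
  y_2 = -wx²(L-x)²/(24EI) = -(-2)·(16/5)²·(8-(16/5))²/(24·100000) = 384/1953125 m
Superposition: y = Σ y_i = 277/5859375 m ≈ 0.000047 m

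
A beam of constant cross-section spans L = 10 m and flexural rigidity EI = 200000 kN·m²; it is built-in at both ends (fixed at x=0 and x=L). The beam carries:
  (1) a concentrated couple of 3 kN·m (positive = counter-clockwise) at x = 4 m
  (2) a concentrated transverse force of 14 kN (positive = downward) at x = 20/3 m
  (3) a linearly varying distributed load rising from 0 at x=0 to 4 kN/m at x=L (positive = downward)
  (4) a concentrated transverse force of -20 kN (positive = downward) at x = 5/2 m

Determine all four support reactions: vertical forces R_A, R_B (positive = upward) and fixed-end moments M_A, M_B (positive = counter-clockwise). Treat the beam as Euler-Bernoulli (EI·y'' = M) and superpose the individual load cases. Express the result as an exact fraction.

R_A = -183961/27000 kN, M_A = -21931/5400 kN·m, R_B = 561961/27000 kN, M_B = -164191/5400 kN·m

Load 1 — applied couple M₀=3 kN·m at a=4 m (b=L-a=6):
  R_A = 6M₀ab/L³ = 6·3·4·6/10³ = 54/125 kN
  M_A = M₀b(2a-b)/L² = 3·6·(2·4-6)/10² = 9/25 kN·m
  R_B = -6M₀ab/L³ = -6·3·4·6/10³ = -54/125 kN
  M_B = M₀a(2b-a)/L² = 3·4·(2·6-4)/10² = 24/25 kN·m
Load 2 — point force P=14 kN at a=20/3 m (b=L-a=10/3):
  R_A = Pb²(3a+b)/L³ = 14·(10/3)²·(3·(20/3)+(10/3))/10³ = 98/27 kN
  M_A = Pab²/L² = 14·(20/3)·(10/3)²/10² = 280/27 kN·m
  R_B = Pa²(a+3b)/L³ = 14·(20/3)²·((20/3)+3·(10/3))/10³ = 280/27 kN
  M_B = -Pa²b/L² = -14·(20/3)²·(10/3)/10² = -560/27 kN·m
Load 3 — triangular load w₀=4 kN/m (0→w₀ over full span):
  R_A = 3w₀L/20 = 3·4·10/20 = 6 kN
  M_A = w₀L²/30 = 4·10²/30 = 40/3 kN·m
  R_B = 7w₀L/20 = 7·4·10/20 = 14 kN
  M_B = -w₀L²/20 = -4·10²/20 = -20 kN·m
Load 4 — point force P=-20 kN at a=5/2 m (b=L-a=15/2):
  R_A = Pb²(3a+b)/L³ = (-20)·(15/2)²·(3·(5/2)+(15/2))/10³ = -135/8 kN
  M_A = Pab²/L² = (-20)·(5/2)·(15/2)²/10² = -225/8 kN·m
  R_B = Pa²(a+3b)/L³ = (-20)·(5/2)²·((5/2)+3·(15/2))/10³ = -25/8 kN
  M_B = -Pa²b/L² = -(-20)·(5/2)²·(15/2)/10² = 75/8 kN·m
Superposition: R_A = -183961/27000 kN, M_A = -21931/5400 kN·m, R_B = 561961/27000 kN, M_B = -164191/5400 kN·m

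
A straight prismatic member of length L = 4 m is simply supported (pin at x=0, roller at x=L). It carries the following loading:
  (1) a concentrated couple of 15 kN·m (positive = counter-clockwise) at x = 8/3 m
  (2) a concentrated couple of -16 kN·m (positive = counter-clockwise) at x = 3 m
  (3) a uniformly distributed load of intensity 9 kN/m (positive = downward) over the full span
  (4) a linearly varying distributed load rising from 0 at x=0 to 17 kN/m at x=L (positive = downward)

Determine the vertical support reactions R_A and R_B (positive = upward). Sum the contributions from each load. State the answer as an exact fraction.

R_A = 349/12 kN, R_B = 491/12 kN

Load 1 — applied couple M₀=15 kN·m at a=8/3 m (b=L-a=4/3):
  R_A = M₀/L = 15/4 kN
  R_B = -M₀/L = -15/4 kN
Load 2 — applied couple M₀=-16 kN·m at a=3 m (b=L-a=1):
  R_A = M₀/L = (-16)/4 = -4 kN
  R_B = -M₀/L = -(-16)/4 = 4 kN
Load 3 — uniform load w=9 kN/m over full span:
  R_A = wL/2 = 9·4/2 = 18 kN
  R_B = wL/2 = 9·4/2 = 18 kN
Load 4 — triangular load w₀=17 kN/m (0→w₀ over full span):
  R_A = w₀L/6 = 17·4/6 = 34/3 kN
  R_B = w₀L/3 = 17·4/3 = 68/3 kN
Superposition: R_A = 349/12 kN, R_B = 491/12 kN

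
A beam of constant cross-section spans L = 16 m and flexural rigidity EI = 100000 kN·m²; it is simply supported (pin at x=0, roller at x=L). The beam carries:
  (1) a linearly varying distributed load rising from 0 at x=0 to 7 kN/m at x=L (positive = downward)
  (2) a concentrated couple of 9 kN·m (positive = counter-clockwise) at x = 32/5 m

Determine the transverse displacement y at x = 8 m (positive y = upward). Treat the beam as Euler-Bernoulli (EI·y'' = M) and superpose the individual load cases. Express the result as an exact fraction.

Load 1 — triangular load w₀=7 kN/m (0→w₀ over full span):
  y_1 = -w₀x(7L⁴-10L²x²+3x⁴)/(360LEI) = -7·8·(7·16⁴-10·16²·8²+3·8⁴)/(360·16·100000) = -56/1875 m
Load 2 — applied couple M₀=9 kN·m at a=32/5 m (b=L-a=48/5):
  y_2 = (M₀x³/(6L)-M₀(x-a)²/2+C₁x)/EI  [x>a] with C₁=M₀(3b²-L²)/(6L)=48/25 = (9·8³/(6·16)-9·(8-(32/5))²/2+(48/25)·8)/100000 = 81/156250 m
Superposition: y = Σ y_i = -13757/468750 m ≈ -0.029348 m

y(8) = -13757/468750 m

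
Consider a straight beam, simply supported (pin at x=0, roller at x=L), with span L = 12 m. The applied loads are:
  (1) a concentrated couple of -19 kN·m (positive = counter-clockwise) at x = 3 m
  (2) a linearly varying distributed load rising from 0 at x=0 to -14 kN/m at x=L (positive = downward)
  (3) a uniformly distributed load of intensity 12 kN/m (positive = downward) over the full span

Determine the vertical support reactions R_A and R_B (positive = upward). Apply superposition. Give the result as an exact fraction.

Load 1 — applied couple M₀=-19 kN·m at a=3 m (b=L-a=9):
  R_A = M₀/L = (-19)/12 = -19/12 kN
  R_B = -M₀/L = -(-19)/12 = 19/12 kN
Load 2 — triangular load w₀=-14 kN/m (0→w₀ over full span):
  R_A = w₀L/6 = (-14)·12/6 = -28 kN
  R_B = w₀L/3 = (-14)·12/3 = -56 kN
Load 3 — uniform load w=12 kN/m over full span:
  R_A = wL/2 = 12·12/2 = 72 kN
  R_B = wL/2 = 12·12/2 = 72 kN
Superposition: R_A = 509/12 kN, R_B = 211/12 kN

R_A = 509/12 kN, R_B = 211/12 kN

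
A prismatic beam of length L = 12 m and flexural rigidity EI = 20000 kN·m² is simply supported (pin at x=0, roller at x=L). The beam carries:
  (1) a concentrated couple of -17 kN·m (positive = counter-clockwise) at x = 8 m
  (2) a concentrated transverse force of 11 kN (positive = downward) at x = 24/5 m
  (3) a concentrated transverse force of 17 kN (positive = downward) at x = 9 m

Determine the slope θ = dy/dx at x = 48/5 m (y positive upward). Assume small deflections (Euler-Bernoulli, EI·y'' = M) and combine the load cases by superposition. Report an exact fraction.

θ(48/5) = 473321/60000000 rad

Load 1 — applied couple M₀=-17 kN·m at a=8 m (b=L-a=4):
  θ_1 = (M₀x²/(2L)-M₀(x-a)+C₁)/EI  [x>a] with C₁=M₀(3b²-L²)/(6L)=68/3 = ((-17)·(48/5)²/(2·12)-(-17)·((48/5)-8)+(68/3))/20000 = -289/375000 rad
Load 2 — point force P=11 kN at a=24/5 m (b=L-a=36/5):
  θ_2 = -Pa(2L²-6Lx+3x²+a²)/(6LEI)  [x>a] = -11·(24/5)·(2·12²-6·12·(48/5)+3·(48/5)²+(24/5)²)/(6·12·20000) = 297/78125 rad
Load 3 — point force P=17 kN at a=9 m (b=L-a=3):
  θ_3 = -Pa(2L²-6Lx+3x²+a²)/(6LEI)  [x>a] = -17·9·(2·12²-6·12·(48/5)+3·(48/5)²+9²)/(6·12·20000) = 19431/4000000 rad
Superposition: θ = Σ θ_i = 473321/60000000 rad ≈ 0.007889 rad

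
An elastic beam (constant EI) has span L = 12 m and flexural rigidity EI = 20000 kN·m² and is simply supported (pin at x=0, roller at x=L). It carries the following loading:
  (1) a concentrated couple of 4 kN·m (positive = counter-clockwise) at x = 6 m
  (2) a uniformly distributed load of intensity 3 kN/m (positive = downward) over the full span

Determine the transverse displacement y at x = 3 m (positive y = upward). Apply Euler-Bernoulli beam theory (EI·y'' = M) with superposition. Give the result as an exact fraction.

y(3) = -4653/160000 m

Load 1 — applied couple M₀=4 kN·m at a=6 m (b=L-a=6):
  y_1 = (M₀x³/(6L)+C₁x)/EI  [x≤a] with C₁=M₀(3b²-L²)/(6L)=-2 = (4·3³/(6·12)+(-2)·3)/20000 = -9/40000 m
Load 2 — uniform load w=3 kN/m over full span:
  y_2 = -wx(L³-2Lx²+x³)/(24EI) = -3·3·(12³-2·12·3²+3³)/(24·20000) = -4617/160000 m
Superposition: y = Σ y_i = -4653/160000 m ≈ -0.029081 m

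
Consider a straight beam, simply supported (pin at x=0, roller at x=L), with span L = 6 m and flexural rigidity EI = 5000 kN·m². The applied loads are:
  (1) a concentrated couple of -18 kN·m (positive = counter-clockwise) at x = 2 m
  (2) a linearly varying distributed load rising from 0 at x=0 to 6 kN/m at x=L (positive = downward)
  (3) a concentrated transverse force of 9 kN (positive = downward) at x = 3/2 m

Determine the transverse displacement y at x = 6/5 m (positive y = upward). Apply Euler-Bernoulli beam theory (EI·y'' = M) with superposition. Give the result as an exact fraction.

Load 1 — applied couple M₀=-18 kN·m at a=2 m (b=L-a=4):
  y_1 = (M₀x³/(6L)+C₁x)/EI  [x≤a] with C₁=M₀(3b²-L²)/(6L)=-6 = ((-18)·(6/5)³/(6·6)+(-6)·(6/5))/5000 = -126/78125 m
Load 2 — triangular load w₀=6 kN/m (0→w₀ over full span):
  y_2 = -w₀x(7L⁴-10L²x²+3x⁴)/(360LEI) = -6·(6/5)·(7·6⁴-10·6²·(6/5)²+3·(6/5)⁴)/(360·6·5000) = -55728/9765625 m
Load 3 — point force P=9 kN at a=3/2 m (b=L-a=9/2):
  y_3 = -Pbx(L²-b²-x²)/(6LEI)  [x≤a] = -9·(9/2)·(6/5)·(6²-(9/2)²-(6/5)²)/(6·6·5000) = -38637/10000000 m
Superposition: y = Σ y_i = -13978809/1250000000 m ≈ -0.011183 m

y(6/5) = -13978809/1250000000 m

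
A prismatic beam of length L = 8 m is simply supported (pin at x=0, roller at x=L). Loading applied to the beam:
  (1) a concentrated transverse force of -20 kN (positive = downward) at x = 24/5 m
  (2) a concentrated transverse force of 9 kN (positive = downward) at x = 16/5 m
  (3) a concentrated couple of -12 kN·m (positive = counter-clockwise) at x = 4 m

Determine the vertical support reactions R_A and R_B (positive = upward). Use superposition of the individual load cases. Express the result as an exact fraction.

Load 1 — point force P=-20 kN at a=24/5 m (b=L-a=16/5):
  R_A = Pb/L = (-20)·(16/5)/8 = -8 kN
  R_B = Pa/L = (-20)·(24/5)/8 = -12 kN
Load 2 — point force P=9 kN at a=16/5 m (b=L-a=24/5):
  R_A = Pb/L = 9·(24/5)/8 = 27/5 kN
  R_B = Pa/L = 9·(16/5)/8 = 18/5 kN
Load 3 — applied couple M₀=-12 kN·m at a=4 m (b=L-a=4):
  R_A = M₀/L = (-12)/8 = -3/2 kN
  R_B = -M₀/L = -(-12)/8 = 3/2 kN
Superposition: R_A = -41/10 kN, R_B = -69/10 kN

R_A = -41/10 kN, R_B = -69/10 kN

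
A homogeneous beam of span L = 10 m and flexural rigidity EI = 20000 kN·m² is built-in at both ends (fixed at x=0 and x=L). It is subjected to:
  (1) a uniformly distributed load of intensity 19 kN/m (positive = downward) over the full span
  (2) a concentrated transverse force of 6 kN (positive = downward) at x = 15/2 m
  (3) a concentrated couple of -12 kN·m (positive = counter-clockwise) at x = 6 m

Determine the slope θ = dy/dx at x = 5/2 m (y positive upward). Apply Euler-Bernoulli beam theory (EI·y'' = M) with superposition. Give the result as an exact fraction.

θ(5/2) = -94937/12800000 rad

Load 1 — uniform load w=19 kN/m over full span:
  θ_1 = -wx(L-x)(L-2x)/(12EI) = -19·(5/2)·(10-(5/2))·(10-2·(5/2))/(12·20000) = -19/2560 rad
Load 2 — point force P=6 kN at a=15/2 m (b=L-a=5/2):
  θ_2 = -Pb²x(2aL-(3a+b)x)/(2L³EI)  [x≤a] = -6·(5/2)²·(5/2)·(2·(15/2)·10-(3·(15/2)+(5/2))·(5/2))/(2·10³·20000) = -21/102400 rad
Load 3 — applied couple M₀=-12 kN·m at a=6 m (b=L-a=4):
  θ_3 = (R_Ax²/2 - M_Ax)/EI  [x≤a] with R_A=-216/125, M_A=-96/25 = ((-216/125)·(5/2)²/2 - (-96/25)·(5/2))/20000 = 21/100000 rad
Superposition: θ = Σ θ_i = -94937/12800000 rad ≈ -0.007417 rad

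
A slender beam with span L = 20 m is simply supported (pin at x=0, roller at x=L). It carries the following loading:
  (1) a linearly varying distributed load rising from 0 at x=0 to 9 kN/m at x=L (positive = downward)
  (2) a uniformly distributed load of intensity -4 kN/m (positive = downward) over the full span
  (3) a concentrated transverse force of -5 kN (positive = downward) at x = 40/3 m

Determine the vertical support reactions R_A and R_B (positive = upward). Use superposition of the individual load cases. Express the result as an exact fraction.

Load 1 — triangular load w₀=9 kN/m (0→w₀ over full span):
  R_A = w₀L/6 = 9·20/6 = 30 kN
  R_B = w₀L/3 = 9·20/3 = 60 kN
Load 2 — uniform load w=-4 kN/m over full span:
  R_A = wL/2 = (-4)·20/2 = -40 kN
  R_B = wL/2 = (-4)·20/2 = -40 kN
Load 3 — point force P=-5 kN at a=40/3 m (b=L-a=20/3):
  R_A = Pb/L = (-5)·(20/3)/20 = -5/3 kN
  R_B = Pa/L = (-5)·(40/3)/20 = -10/3 kN
Superposition: R_A = -35/3 kN, R_B = 50/3 kN

R_A = -35/3 kN, R_B = 50/3 kN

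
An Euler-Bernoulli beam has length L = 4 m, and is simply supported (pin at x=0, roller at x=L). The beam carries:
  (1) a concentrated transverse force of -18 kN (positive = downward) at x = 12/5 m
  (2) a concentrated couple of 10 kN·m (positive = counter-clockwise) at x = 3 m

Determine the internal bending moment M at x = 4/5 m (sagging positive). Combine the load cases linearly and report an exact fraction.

M(4/5) = -94/25 kN·m

Load 1 — point force P=-18 kN at a=12/5 m (b=L-a=8/5):
  M_1 = Pbx/L  [x≤a] = (-18)·(8/5)·(4/5)/4 = -144/25 kN·m
Load 2 — applied couple M₀=10 kN·m at a=3 m (b=L-a=1):
  M_2 = M₀x/L  [x≤a] = 10·(4/5)/4 = 2 kN·m
Superposition: M = Σ M_i = -94/25 kN·m ≈ -3.760000 kN·m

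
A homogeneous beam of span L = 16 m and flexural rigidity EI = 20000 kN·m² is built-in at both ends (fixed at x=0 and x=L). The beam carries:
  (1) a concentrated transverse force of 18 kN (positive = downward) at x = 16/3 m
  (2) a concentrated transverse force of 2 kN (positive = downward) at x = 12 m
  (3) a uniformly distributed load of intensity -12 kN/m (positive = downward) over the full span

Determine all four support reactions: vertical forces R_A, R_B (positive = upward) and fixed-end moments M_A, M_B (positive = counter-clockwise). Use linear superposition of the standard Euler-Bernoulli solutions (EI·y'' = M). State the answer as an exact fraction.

R_A = -3953/48 kN, M_A = -1271/6 kN·m, R_B = -4303/48 kN, M_B = 1381/6 kN·m

Load 1 — point force P=18 kN at a=16/3 m (b=L-a=32/3):
  R_A = Pb²(3a+b)/L³ = 18·(32/3)²·(3·(16/3)+(32/3))/16³ = 40/3 kN
  M_A = Pab²/L² = 18·(16/3)·(32/3)²/16² = 128/3 kN·m
  R_B = Pa²(a+3b)/L³ = 18·(16/3)²·((16/3)+3·(32/3))/16³ = 14/3 kN
  M_B = -Pa²b/L² = -18·(16/3)²·(32/3)/16² = -64/3 kN·m
Load 2 — point force P=2 kN at a=12 m (b=L-a=4):
  R_A = Pb²(3a+b)/L³ = 2·4²·(3·12+4)/16³ = 5/16 kN
  M_A = Pab²/L² = 2·12·4²/16² = 3/2 kN·m
  R_B = Pa²(a+3b)/L³ = 2·12²·(12+3·4)/16³ = 27/16 kN
  M_B = -Pa²b/L² = -2·12²·4/16² = -9/2 kN·m
Load 3 — uniform load w=-12 kN/m over full span:
  R_A = wL/2 = (-12)·16/2 = -96 kN
  M_A = wL²/12 = (-12)·16²/12 = -256 kN·m
  R_B = wL/2 = (-12)·16/2 = -96 kN
  M_B = -wL²/12 = -(-12)·16²/12 = 256 kN·m
Superposition: R_A = -3953/48 kN, M_A = -1271/6 kN·m, R_B = -4303/48 kN, M_B = 1381/6 kN·m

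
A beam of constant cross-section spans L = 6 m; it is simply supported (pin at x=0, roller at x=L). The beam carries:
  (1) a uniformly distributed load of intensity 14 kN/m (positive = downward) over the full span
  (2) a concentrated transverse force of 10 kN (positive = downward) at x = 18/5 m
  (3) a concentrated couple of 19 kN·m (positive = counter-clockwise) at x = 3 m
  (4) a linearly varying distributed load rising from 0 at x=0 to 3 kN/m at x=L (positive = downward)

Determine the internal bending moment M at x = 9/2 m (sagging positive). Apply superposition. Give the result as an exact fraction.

Load 1 — uniform load w=14 kN/m over full span:
  M_1 = wx(L-x)/2 = 14·(9/2)·(6-(9/2))/2 = 189/4 kN·m
Load 2 — point force P=10 kN at a=18/5 m (b=L-a=12/5):
  M_2 = Pa(L-x)/L  [x>a] = 10·(18/5)·(6-(9/2))/6 = 9 kN·m
Load 3 — applied couple M₀=19 kN·m at a=3 m (b=L-a=3):
  M_3 = M₀x/L - M₀  [x>a] = 19·(9/2)/6 - 19 = -19/4 kN·m
Load 4 — triangular load w₀=3 kN/m (0→w₀ over full span):
  M_4 = w₀Lx/6 - w₀x³/(6L) = 3·6·(9/2)/6 - 3·(9/2)³/(6·6) = 189/32 kN·m
Superposition: M = Σ M_i = 1837/32 kN·m ≈ 57.406250 kN·m

M(9/2) = 1837/32 kN·m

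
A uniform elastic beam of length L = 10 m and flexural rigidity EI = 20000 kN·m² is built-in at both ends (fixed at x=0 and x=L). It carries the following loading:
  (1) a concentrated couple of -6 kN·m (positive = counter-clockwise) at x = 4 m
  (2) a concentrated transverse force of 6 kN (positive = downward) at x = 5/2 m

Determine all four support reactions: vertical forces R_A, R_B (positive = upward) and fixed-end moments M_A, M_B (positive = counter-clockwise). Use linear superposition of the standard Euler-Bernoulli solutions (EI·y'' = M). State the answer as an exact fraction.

Load 1 — applied couple M₀=-6 kN·m at a=4 m (b=L-a=6):
  R_A = 6M₀ab/L³ = 6·(-6)·4·6/10³ = -108/125 kN
  M_A = M₀b(2a-b)/L² = (-6)·6·(2·4-6)/10² = -18/25 kN·m
  R_B = -6M₀ab/L³ = -6·(-6)·4·6/10³ = 108/125 kN
  M_B = M₀a(2b-a)/L² = (-6)·4·(2·6-4)/10² = -48/25 kN·m
Load 2 — point force P=6 kN at a=5/2 m (b=L-a=15/2):
  R_A = Pb²(3a+b)/L³ = 6·(15/2)²·(3·(5/2)+(15/2))/10³ = 81/16 kN
  M_A = Pab²/L² = 6·(5/2)·(15/2)²/10² = 135/16 kN·m
  R_B = Pa²(a+3b)/L³ = 6·(5/2)²·((5/2)+3·(15/2))/10³ = 15/16 kN
  M_B = -Pa²b/L² = -6·(5/2)²·(15/2)/10² = -45/16 kN·m
Superposition: R_A = 8397/2000 kN, M_A = 3087/400 kN·m, R_B = 3603/2000 kN, M_B = -1893/400 kN·m

R_A = 8397/2000 kN, M_A = 3087/400 kN·m, R_B = 3603/2000 kN, M_B = -1893/400 kN·m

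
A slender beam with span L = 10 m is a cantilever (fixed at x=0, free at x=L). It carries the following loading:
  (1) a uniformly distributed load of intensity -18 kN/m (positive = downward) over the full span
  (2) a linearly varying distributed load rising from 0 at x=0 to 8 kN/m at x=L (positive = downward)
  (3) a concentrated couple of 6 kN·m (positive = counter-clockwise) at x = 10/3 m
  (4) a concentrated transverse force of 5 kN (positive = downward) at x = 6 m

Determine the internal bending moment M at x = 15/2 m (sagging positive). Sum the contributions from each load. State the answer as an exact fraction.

M(15/2) = 100/3 kN·m

Load 1 — uniform load w=-18 kN/m over full span:
  M_1 = -w(L-x)²/2 = -(-18)·(10-(15/2))²/2 = 225/4 kN·m
Load 2 — triangular load w₀=8 kN/m (0→w₀ over full span):
  M_2 = w₀Lx/2 - w₀L²/3 - w₀x³/(6L) = 8·10·(15/2)/2 - 8·10²/3 - 8·(15/2)³/(6·10) = -275/12 kN·m
Load 3 — applied couple M₀=6 kN·m at a=10/3 m (b=L-a=20/3):
  M_3 = 0  [x>a] = 0 kN·m
Load 4 — point force P=5 kN at a=6 m (b=L-a=4):
  M_4 = 0  [x>a] = 0 kN·m
Superposition: M = Σ M_i = 100/3 kN·m ≈ 33.333333 kN·m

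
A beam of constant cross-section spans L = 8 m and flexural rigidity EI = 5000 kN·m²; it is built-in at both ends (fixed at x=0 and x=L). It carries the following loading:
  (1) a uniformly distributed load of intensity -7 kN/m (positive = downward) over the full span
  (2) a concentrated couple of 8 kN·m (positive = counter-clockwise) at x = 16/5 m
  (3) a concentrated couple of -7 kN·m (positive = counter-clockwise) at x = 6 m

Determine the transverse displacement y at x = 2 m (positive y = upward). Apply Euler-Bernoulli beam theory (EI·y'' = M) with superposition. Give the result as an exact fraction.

y(2) = 721/80000 m

Load 1 — uniform load w=-7 kN/m over full span:
  y_1 = -wx²(L-x)²/(24EI) = -(-7)·2²·(8-2)²/(24·5000) = 21/2500 m
Load 2 — applied couple M₀=8 kN·m at a=16/5 m (b=L-a=24/5):
  y_2 = (R_Ax³/6 - M_Ax²/2)/EI  [x≤a] with R_A=36/25, M_A=24/25 = ((36/25)·2³/6 - (24/25)·2²/2)/5000 = 0 m
Load 3 — applied couple M₀=-7 kN·m at a=6 m (b=L-a=2):
  y_3 = (R_Ax³/6 - M_Ax²/2)/EI  [x≤a] with R_A=-63/64, M_A=-35/16 = ((-63/64)·2³/6 - (-35/16)·2²/2)/5000 = 49/80000 m
Superposition: y = Σ y_i = 721/80000 m ≈ 0.009012 m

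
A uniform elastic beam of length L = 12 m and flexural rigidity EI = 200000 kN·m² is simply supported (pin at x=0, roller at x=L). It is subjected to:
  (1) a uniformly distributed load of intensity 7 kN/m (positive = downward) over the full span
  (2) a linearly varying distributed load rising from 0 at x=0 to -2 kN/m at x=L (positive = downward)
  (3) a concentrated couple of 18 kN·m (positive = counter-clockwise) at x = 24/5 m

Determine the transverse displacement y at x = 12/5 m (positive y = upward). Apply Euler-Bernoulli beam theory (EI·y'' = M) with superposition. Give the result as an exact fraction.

y(12/5) = -937467/195312500 m

Load 1 — uniform load w=7 kN/m over full span:
  y_1 = -wx(L³-2Lx²+x³)/(24EI) = -7·(12/5)·(12³-2·12·(12/5)²+(12/5)³)/(24·200000) = -10962/1953125 m
Load 2 — triangular load w₀=-2 kN/m (0→w₀ over full span):
  y_2 = -w₀x(7L⁴-10L²x²+3x⁴)/(360LEI) = -(-2)·(12/5)·(7·12⁴-10·12²·(12/5)²+3·(12/5)⁴)/(360·12·200000) = 37152/48828125 m
Load 3 — applied couple M₀=18 kN·m at a=24/5 m (b=L-a=36/5):
  y_3 = (M₀x³/(6L)+C₁x)/EI  [x≤a] with C₁=M₀(3b²-L²)/(6L)=72/25 = (18·(12/5)³/(6·12)+(72/25)·(12/5))/200000 = 81/1562500 m
Superposition: y = Σ y_i = -937467/195312500 m ≈ -0.004800 m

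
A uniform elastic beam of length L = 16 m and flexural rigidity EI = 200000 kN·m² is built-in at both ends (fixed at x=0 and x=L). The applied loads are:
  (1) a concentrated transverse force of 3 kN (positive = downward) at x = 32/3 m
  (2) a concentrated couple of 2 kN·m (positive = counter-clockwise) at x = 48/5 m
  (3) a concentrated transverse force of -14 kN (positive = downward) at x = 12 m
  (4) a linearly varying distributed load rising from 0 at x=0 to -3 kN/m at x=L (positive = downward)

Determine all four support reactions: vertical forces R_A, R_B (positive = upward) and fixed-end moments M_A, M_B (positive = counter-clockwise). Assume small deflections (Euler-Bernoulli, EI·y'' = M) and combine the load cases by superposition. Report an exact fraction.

R_A = -30347/3600 kN, M_A = -14357/450 kN·m, R_B = -95653/3600 kN, M_B = 28363/450 kN·m

Load 1 — point force P=3 kN at a=32/3 m (b=L-a=16/3):
  R_A = Pb²(3a+b)/L³ = 3·(16/3)²·(3·(32/3)+(16/3))/16³ = 7/9 kN
  M_A = Pab²/L² = 3·(32/3)·(16/3)²/16² = 32/9 kN·m
  R_B = Pa²(a+3b)/L³ = 3·(32/3)²·((32/3)+3·(16/3))/16³ = 20/9 kN
  M_B = -Pa²b/L² = -3·(32/3)²·(16/3)/16² = -64/9 kN·m
Load 2 — applied couple M₀=2 kN·m at a=48/5 m (b=L-a=32/5):
  R_A = 6M₀ab/L³ = 6·2·(48/5)·(32/5)/16³ = 9/50 kN
  M_A = M₀b(2a-b)/L² = 2·(32/5)·(2·(48/5)-(32/5))/16² = 16/25 kN·m
  R_B = -6M₀ab/L³ = -6·2·(48/5)·(32/5)/16³ = -9/50 kN
  M_B = M₀a(2b-a)/L² = 2·(48/5)·(2·(32/5)-(48/5))/16² = 6/25 kN·m
Load 3 — point force P=-14 kN at a=12 m (b=L-a=4):
  R_A = Pb²(3a+b)/L³ = (-14)·4²·(3·12+4)/16³ = -35/16 kN
  M_A = Pab²/L² = (-14)·12·4²/16² = -21/2 kN·m
  R_B = Pa²(a+3b)/L³ = (-14)·12²·(12+3·4)/16³ = -189/16 kN
  M_B = -Pa²b/L² = -(-14)·12²·4/16² = 63/2 kN·m
Load 4 — triangular load w₀=-3 kN/m (0→w₀ over full span):
  R_A = 3w₀L/20 = 3·(-3)·16/20 = -36/5 kN
  M_A = w₀L²/30 = (-3)·16²/30 = -128/5 kN·m
  R_B = 7w₀L/20 = 7·(-3)·16/20 = -84/5 kN
  M_B = -w₀L²/20 = -(-3)·16²/20 = 192/5 kN·m
Superposition: R_A = -30347/3600 kN, M_A = -14357/450 kN·m, R_B = -95653/3600 kN, M_B = 28363/450 kN·m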